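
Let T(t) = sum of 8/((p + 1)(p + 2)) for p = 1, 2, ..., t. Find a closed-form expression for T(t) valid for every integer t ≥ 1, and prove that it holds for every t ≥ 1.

T(t) = 4t/(t + 2)

We claim T(t) = 4t/(t + 2) for all t ≥ 1.
Base step (t = 1): T(1) = 4/3, and the closed form gives 4/3. They agree.
For the inductive step, assume it holds for an arbitrary p ≥ 1, so T(p) = 4p/(p + 2).
Then T(p+1) = T(p) + (8/((p + 2)(p + 3))) = (4p/(p + 2)) + (8/((p + 2)(p + 3))).
Simplifying, T(p+1) = 4(p + 1)/(p + 3) = 4(p+1)/((p+1) + 2),
which is the closed form with t = p+1.
By induction, the statement is established for all t ≥ 1.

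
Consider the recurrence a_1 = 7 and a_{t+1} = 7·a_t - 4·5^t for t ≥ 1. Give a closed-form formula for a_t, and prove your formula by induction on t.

Computing the first terms: a_1 = 7, a_2 = 29, a_3 = 103. This suggests a_t = 2·5^t - 3·7^(t - 1).
When t = 1: the formula gives 7 = 7 = a_1.
Inductive step: suppose the statement holds for some m ≥ 1, so a_m = 2·5^m - 3·7^(m - 1).
Then a_{m+1} = 7·a_m - 4·5^m = 7·(2·5^m - 3·7^(m - 1)) - 4·5^m = 2·5^(m + 1) - 3·7^m = 2·5^(m+1) - 3·7^((m+1) - 1),
which is the claimed formula at t = m+1.
By the principle of mathematical induction, the result holds for all t ≥ 1.

a_t = 2·5^t - 3·7^(t - 1)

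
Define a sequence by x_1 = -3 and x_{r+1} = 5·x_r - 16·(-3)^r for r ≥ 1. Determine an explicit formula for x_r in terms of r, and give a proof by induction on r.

x_r = 2(-3)^r + 3·5^(r - 1)

Computing the first terms: x_1 = -3, x_2 = 33, x_3 = 21. This suggests x_r = 2(-3)^r + 3·5^(r - 1).
When r = 1: the formula gives -3 = -3 = x_1.
Inductive step: assume the claim holds for r = k, so x_k = 2(-3)^k + 3·5^(k - 1).
Then x_{k+1} = 5·x_k - 16·(-3)^k = 5·(2(-3)^k + 3·5^(k - 1)) - 16·(-3)^k = 2(-3)^(k + 1) + 3·5^k = 2(-3)^(k+1) + 3·5^((k+1) - 1),
which is the claimed formula at r = k+1.
By the principle of mathematical induction, the result holds for all r ≥ 1.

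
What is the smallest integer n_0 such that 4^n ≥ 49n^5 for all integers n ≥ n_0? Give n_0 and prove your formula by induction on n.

At n = 11: 4194304 < 7891499, so the inequality fails and n_0 ≥ 12. We prove 4^n ≥ 49n^5 for all n ≥ 12.
For the base case n = 12: 4^n = 16777216 and 49n^5 = 12192768, so 16777216 ≥ 12192768.
For the inductive step, assume it holds for an arbitrary p ≥ 12, so 4^p ≥ 49p^5.
Then 4^(p + 1) = 4·(4^p) ≥ 4·(49p^5).
Also, for p ≥ 12 we have 4·(49p^5) ≥ 49(p+1)^5, since 4 ≥ (1 + 1/p)^5 for all p ≥ 12.
Combining, 4^(p + 1) ≥ 49(p+1)^5.
This completes the induction.
Hence the smallest such n_0 is 12.

n_0 = 12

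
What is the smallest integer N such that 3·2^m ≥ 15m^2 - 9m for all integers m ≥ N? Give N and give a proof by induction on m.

N = 9

At m = 8: 768 < 888, so the inequality fails and N ≥ 9. We prove 3·2^m ≥ 15m^2 - 9m for all m ≥ 9.
Base case (m = 9): 3·2^m = 1536 and 15m^2 - 9m = 1134, so 1536 ≥ 1134.
For the inductive step, assume it holds for an arbitrary r ≥ 9, so 3·2^r ≥ 15r^2 - 9r.
Then 3·2^(r + 1) = 2·(3·2^r) ≥ 2·(15r^2 - 9r).
Also, for r ≥ 9 we have 2·(15r^2 - 9r) ≥ 15(r+1)^2 - 9(r+1), since 2·(15r^2 - 9r) − (15(r+1)^2 - 9(r+1)) = 15r^2 - 39r - 6, which is nonnegative for all r ≥ 9.
Combining, 3·2^(r + 1) ≥ 15(r+1)^2 - 9(r+1).
By the principle of mathematical induction, the result holds for all m ≥ 9.
Hence the smallest such N is 9.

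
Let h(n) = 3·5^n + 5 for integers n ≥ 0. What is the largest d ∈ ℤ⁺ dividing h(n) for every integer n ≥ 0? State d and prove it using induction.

d = 4

Computing the first values: h(0) = 8 and h(1) = 20; gcd(8, 20) = 4, so d ≤ 4.
We prove 4 | 3·5^n + 5 for all n ≥ 0 by induction on n.
Base step (n = 0): h(0) = 8 = 4·(2), so 4 | h(0).
For the inductive step, assume it holds for an arbitrary j ≥ 0, i.e. 4 | h(j). Then
h(j+1) = 3·5^(j+1) + 5 = 5·(3·5^j + 5) - 20 = 5·h(j) - 20. The first term is divisible by 4 by the inductive hypothesis, and -20 is divisible by 4. Hence 4 | h(j+1).
Hence, by induction on n, the claim holds for every n ≥ 0.
Therefore the largest such d is 4.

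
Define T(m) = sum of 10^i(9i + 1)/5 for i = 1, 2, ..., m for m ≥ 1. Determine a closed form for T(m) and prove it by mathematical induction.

T(m) = 2·10^m·m

We claim T(m) = 2·10^m·m for all m ≥ 1.
For the base case m = 1: T(1) = 20, and the closed form gives 20. They agree.
For the inductive step, assume it holds for an arbitrary i ≥ 1, so T(i) = 2·10^i·i.
Then T(i+1) = T(i) + (10^i(18i + 20)) = (2·10^i·i) + (10^i(18i + 20)).
Simplifying, T(i+1) = 20·10^i(i + 1) = 2·10^(i+1)·(i+1),
which is the closed form with m = i+1.
Hence, by induction on m, the claim holds for every m ≥ 1.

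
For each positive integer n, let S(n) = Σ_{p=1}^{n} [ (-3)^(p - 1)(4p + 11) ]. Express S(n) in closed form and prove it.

We claim S(n) = -(-3)^n(n + 3) + 3 for all n ≥ 1.
For the base case n = 1: S(1) = 15, and the closed form gives 15. They agree.
Inductive step: suppose the statement holds for some p ≥ 1, so S(p) = -(-3)^p(p + 3) + 3.
Then S(p+1) = S(p) + ((-3)^p(4p + 15)) = (-(-3)^p(p + 3) + 3) + ((-3)^p(4p + 15)).
Simplifying, S(p+1) = 3(-3)^p·p + 12(-3)^p + 3 = -(-3)^(p+1)((p+1) + 3) + 3,
which is the closed form with n = p+1.
By induction, the statement is established for all n ≥ 1.

S(n) = -(-3)^n(n + 3) + 3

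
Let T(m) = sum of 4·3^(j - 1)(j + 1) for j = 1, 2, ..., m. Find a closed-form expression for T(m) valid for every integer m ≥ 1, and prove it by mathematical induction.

T(m) = 3^m(2m + 1) - 1

We claim T(m) = 3^m(2m + 1) - 1 for all m ≥ 1.
When m = 1: T(1) = 8, and the closed form gives 8. They agree.
Inductive step: suppose the statement holds for some j ≥ 1, so T(j) = 3^j(2j + 1) - 1.
Then T(j+1) = T(j) + (4·3^j(j + 2)) = (3^j(2j + 1) - 1) + (4·3^j(j + 2)).
Simplifying, T(j+1) = 6·3^j·j + 9·3^j - 1 = 3^(j+1)(2(j+1) + 1) - 1,
which is the closed form with m = j+1.
Hence, by induction on m, the claim holds for every m ≥ 1.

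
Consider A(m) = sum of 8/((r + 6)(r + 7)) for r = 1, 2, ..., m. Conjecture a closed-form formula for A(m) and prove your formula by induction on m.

We claim A(m) = 8m/(7(m + 7)) for all m ≥ 1.
Base step (m = 1): A(1) = 1/7, and the closed form gives 1/7. They agree.
Suppose the result is true for m = r, so A(r) = 8r/(7(r + 7)).
Then A(r+1) = A(r) + (8/((r + 7)(r + 8))) = (8r/(7(r + 7))) + (8/((r + 7)(r + 8))).
Simplifying, A(r+1) = 8(r + 1)/(7(r + 8)) = 8(r+1)/(7((r+1) + 7)),
which is the closed form with m = r+1.
This completes the induction.

A(m) = 8m/(7(m + 7))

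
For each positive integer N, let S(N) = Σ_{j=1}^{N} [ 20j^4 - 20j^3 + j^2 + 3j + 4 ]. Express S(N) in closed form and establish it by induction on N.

We claim S(N) = N(4N^4 + 5N^3 - 3N^2 - 3N + 5) for all N ≥ 1.
When N = 1: S(1) = 8, and the closed form gives 8. They agree.
Suppose the result is true for N = j, so S(j) = j(4j^4 + 5j^3 - 3j^2 - 3j + 5).
Then S(j+1) = S(j) + (20j^4 + 60j^3 + 61j^2 + 25j + 8) = (j(4j^4 + 5j^3 - 3j^2 - 3j + 5)) + (20j^4 + 60j^3 + 61j^2 + 25j + 8).
Simplifying, S(j+1) = (j + 1)(4j^4 + 21j^3 + 36j^2 + 22j + 8) = (j+1)(4(j+1)^4 + 5(j+1)^3 - 3(j+1)^2 - 3(j+1) + 5),
which is the closed form with N = j+1.
This completes the induction.

S(N) = N(4N^4 + 5N^3 - 3N^2 - 3N + 5)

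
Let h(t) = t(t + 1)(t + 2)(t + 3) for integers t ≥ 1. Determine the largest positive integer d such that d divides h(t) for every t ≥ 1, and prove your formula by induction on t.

d = 24

Computing the first values: h(1) = 24 and h(2) = 120; gcd(24, 120) = 24, so d ≤ 24.
We prove 24 | t(t + 1)(t + 2)(t + 3) for all t ≥ 1 by induction on t.
When t = 1: h(1) = 24 = 24·(1), so 24 | h(1).
For the inductive step, assume it holds for an arbitrary p ≥ 1, i.e. 24 | h(p). Then
h(p+1) − h(p) = (p+1)·(p+2)·(p+3)·(p+4) − p·(p+1)·(p+2)·(p+3) = (p+1)·(p+2)·(p+3)·[(p+4) − p] = 4·(p+1)·(p+2)·(p+3). The product of 3 consecutive integers is divisible by (3)! = 6, so h(p+1) − h(p) is divisible by 4·6 = 24. By the inductive hypothesis 24 | h(p), hence 24 | h(p+1).
Hence, by induction on t, the claim holds for every t ≥ 1.
Therefore the largest such d is 24.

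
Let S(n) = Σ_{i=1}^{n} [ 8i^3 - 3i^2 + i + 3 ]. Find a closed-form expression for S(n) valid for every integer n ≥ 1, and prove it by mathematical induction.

We claim S(n) = n(2n^3 + 3n^2 + n + 3) for all n ≥ 1.
For the base case n = 1: S(1) = 9, and the closed form gives 9. They agree.
Inductive step: assume the claim holds for n = i, so S(i) = i(2i^3 + 3i^2 + i + 3).
Then S(i+1) = S(i) + (8i^3 + 21i^2 + 19i + 9) = (i(2i^3 + 3i^2 + i + 3)) + (8i^3 + 21i^2 + 19i + 9).
Simplifying, S(i+1) = (i + 1)(2i^3 + 9i^2 + 13i + 9) = (i+1)(2(i+1)^3 + 3(i+1)^2 + (i+1) + 3),
which is the closed form with n = i+1.
By induction, the statement is established for all n ≥ 1.

S(n) = n(2n^3 + 3n^2 + n + 3)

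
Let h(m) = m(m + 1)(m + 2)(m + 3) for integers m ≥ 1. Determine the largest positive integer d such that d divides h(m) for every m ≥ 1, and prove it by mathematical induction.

d = 24

Computing the first values: h(1) = 24 and h(2) = 120; gcd(24, 120) = 24, so d ≤ 24.
We prove 24 | m(m + 1)(m + 2)(m + 3) for all m ≥ 1 by induction on m.
When m = 1: h(1) = 24 = 24·(1), so 24 | h(1).
Inductive step: assume the claim holds for m = i, i.e. 24 | h(i). Then
h(i+1) − h(i) = (i+1)·(i+2)·(i+3)·(i+4) − i·(i+1)·(i+2)·(i+3) = (i+1)·(i+2)·(i+3)·[(i+4) − i] = 4·(i+1)·(i+2)·(i+3). The product of 3 consecutive integers is divisible by (3)! = 6, so h(i+1) − h(i) is divisible by 4·6 = 24. By the inductive hypothesis 24 | h(i), hence 24 | h(i+1).
Hence, by induction on m, the claim holds for every m ≥ 1.
Therefore the largest such d is 24.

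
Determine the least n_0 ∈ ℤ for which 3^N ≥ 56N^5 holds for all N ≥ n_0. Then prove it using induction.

n_0 = 17

At N = 16: 43046721 < 58720256, so the inequality fails and n_0 ≥ 17. We prove 3^N ≥ 56N^5 for all N ≥ 17.
For the base case N = 17: 3^N = 129140163 and 56N^5 = 79511992, so 129140163 ≥ 79511992.
For the inductive step, assume it holds for an arbitrary k ≥ 17, so 3^k ≥ 56k^5.
Then 3^(k + 1) = 3·(3^k) ≥ 3·(56k^5).
Also, for k ≥ 17 we have 3·(56k^5) ≥ 56(k+1)^5, since 3 ≥ (1 + 1/k)^5 for all k ≥ 17.
Combining, 3^(k + 1) ≥ 56(k+1)^5.
Hence, by induction on N, the claim holds for every N ≥ 17.
Hence the smallest such n_0 is 17.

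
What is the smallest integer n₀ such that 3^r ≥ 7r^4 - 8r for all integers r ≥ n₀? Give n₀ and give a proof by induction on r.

n₀ = 11

At r = 10: 59049 < 69920, so the inequality fails and n₀ ≥ 11. We prove 3^r ≥ 7r^4 - 8r for all r ≥ 11.
For the base case r = 11: 3^r = 177147 and 7r^4 - 8r = 102399, so 177147 ≥ 102399.
For the inductive step, assume it holds for an arbitrary k ≥ 11, so 3^k ≥ 7k^4 - 8k.
Then 3^(k + 1) = 3·(3^k) ≥ 3·(7k^4 - 8k).
Also, for k ≥ 11 we have 3·(7k^4 - 8k) ≥ 7(k+1)^4 - 8(k+1), since 3·(7k^4 - 8k) − (7(k+1)^4 - 8(k+1)) = 14k^4 - 28k^3 - 42k^2 - 44k + 1, which is nonnegative for all k ≥ 11.
Combining, 3^(k + 1) ≥ 7(k+1)^4 - 8(k+1).
By induction, the statement is established for all r ≥ 11.
Hence the smallest such n₀ is 11.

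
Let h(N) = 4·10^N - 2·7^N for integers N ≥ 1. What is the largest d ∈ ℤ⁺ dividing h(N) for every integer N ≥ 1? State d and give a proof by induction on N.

d = 2

Computing the first values: h(1) = 26 and h(2) = 302; gcd(26, 302) = 2, so d ≤ 2.
We prove 2 | 4·10^N - 2·7^N for all N ≥ 1 by induction on N.
When N = 1: h(1) = 26 = 2·(13), so 2 | h(1).
Inductive step: assume the claim holds for N = i, i.e. 2 | h(i). Then
h(i+1) − 10·h(i) = (4·10^(i+1) - 2·7^(i+1)) − 10·(4·10^i - 2·7^i) = (-2)·7^i·(7 − 10) = (6)·7^i. Since 2 | h(i) by the inductive hypothesis, 2 | 10·h(i); and 2 | 6 since 6 = 2·3. Therefore 2 | h(i+1).
By the principle of mathematical induction, the result holds for all N ≥ 1.
Therefore the largest such d is 2.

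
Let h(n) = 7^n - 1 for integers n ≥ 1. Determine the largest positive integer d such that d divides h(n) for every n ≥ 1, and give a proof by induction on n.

Computing the first values: h(1) = 6 and h(2) = 48; gcd(6, 48) = 6, so d ≤ 6.
We prove 6 | 7^n - 1 for all n ≥ 1 by induction on n.
Base step (n = 1): h(1) = 6 = 6·(1), so 6 | h(1).
Inductive step: suppose the statement holds for some k ≥ 1, i.e. 6 | h(k). Then
7^{k+1} − 1^{k+1} = 7·7^k − 1·1^k = 7·(7^k − 1^k) + (6)·1^k. The first term is divisible by 6 by the inductive hypothesis, and the second term (6)·1^k is divisible by 6 since 6 | 6. Hence 6 | h(k+1).
This completes the induction.
Therefore the largest such d is 6.

d = 6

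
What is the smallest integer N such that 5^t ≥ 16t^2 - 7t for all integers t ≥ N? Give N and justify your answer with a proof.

At t = 2: 25 < 50, so the inequality fails and N ≥ 3. We prove 5^t ≥ 16t^2 - 7t for all t ≥ 3.
Base step (t = 3): 5^t = 125 and 16t^2 - 7t = 123, so 125 ≥ 123.
Inductive step: suppose the statement holds for some m ≥ 3, so 5^m ≥ 16m^2 - 7m.
Then 5^(m + 1) = 5·(5^m) ≥ 5·(16m^2 - 7m).
Also, for m ≥ 3 we have 5·(16m^2 - 7m) ≥ 16(m+1)^2 - 7(m+1), since 5·(16m^2 - 7m) − (16(m+1)^2 - 7(m+1)) = 64m^2 - 60m - 9, which is nonnegative for all m ≥ 3.
Combining, 5^(m + 1) ≥ 16(m+1)^2 - 7(m+1).
This completes the induction.
Hence the smallest such N is 3.

N = 3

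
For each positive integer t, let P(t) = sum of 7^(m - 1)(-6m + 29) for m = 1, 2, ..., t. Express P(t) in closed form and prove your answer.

P(t) = 7^t(-t + 5) - 5

We claim P(t) = 7^t(-t + 5) - 5 for all t ≥ 1.
Base step (t = 1): P(1) = 23, and the closed form gives 23. They agree.
Suppose the result is true for t = m, so P(m) = 7^m(-m + 5) - 5.
Then P(m+1) = P(m) + (7^m(-6m + 23)) = (7^m(-m + 5) - 5) + (7^m(-6m + 23)).
Simplifying, P(m+1) = -7·7^m·m + 28·7^m - 5 = 7^(m+1)(-(m+1) + 5) - 5,
which is the closed form with t = m+1.
Hence, by induction on t, the claim holds for every t ≥ 1.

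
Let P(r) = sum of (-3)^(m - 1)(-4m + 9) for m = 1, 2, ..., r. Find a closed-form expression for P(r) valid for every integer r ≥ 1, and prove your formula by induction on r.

P(r) = (-3)^r(r - 2) + 2

We claim P(r) = (-3)^r(r - 2) + 2 for all r ≥ 1.
For the base case r = 1: P(1) = 5, and the closed form gives 5. They agree.
Inductive step: assume the claim holds for r = m, so P(m) = (-3)^m(m - 2) + 2.
Then P(m+1) = P(m) + ((-3)^m(-4m + 5)) = ((-3)^m(m - 2) + 2) + ((-3)^m(-4m + 5)).
Simplifying, P(m+1) = (-3)^(m + 1)m - (-3)^(m + 1) + 2 = (-3)^(m+1)((m+1) - 2) + 2,
which is the closed form with r = m+1.
By induction, the statement is established for all r ≥ 1.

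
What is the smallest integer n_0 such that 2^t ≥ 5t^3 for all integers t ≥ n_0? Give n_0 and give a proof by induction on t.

At t = 13: 8192 < 10985, so the inequality fails and n_0 ≥ 14. We prove 2^t ≥ 5t^3 for all t ≥ 14.
When t = 14: 2^t = 16384 and 5t^3 = 13720, so 16384 ≥ 13720.
Inductive step: suppose the statement holds for some i ≥ 14, so 2^i ≥ 5i^3.
Then 2^(i + 1) = 2·(2^i) ≥ 2·(5i^3).
Also, for i ≥ 14 we have 2·(5i^3) ≥ 5(i+1)^3, since 2 ≥ (1 + 1/i)^3 for all i ≥ 14.
Combining, 2^(i + 1) ≥ 5(i+1)^3.
This completes the induction.
Hence the smallest such n_0 is 14.

n_0 = 14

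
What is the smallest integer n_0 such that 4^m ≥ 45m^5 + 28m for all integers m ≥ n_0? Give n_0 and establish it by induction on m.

n_0 = 12

At m = 11: 4194304 < 7247603, so the inequality fails and n_0 ≥ 12. We prove 4^m ≥ 45m^5 + 28m for all m ≥ 12.
Base step (m = 12): 4^m = 16777216 and 45m^5 + 28m = 11197776, so 16777216 ≥ 11197776.
For the inductive step, assume it holds for an arbitrary j ≥ 12, so 4^j ≥ 45j^5 + 28j.
Then 4^(j + 1) = 4·(4^j) ≥ 4·(45j^5 + 28j).
Also, for j ≥ 12 we have 4·(45j^5 + 28j) ≥ 45(j+1)^5 + 28(j+1), since 4·(45j^5 + 28j) − (45(j+1)^5 + 28(j+1)) = 135j^5 - 225j^4 - 450j^3 - 450j^2 - 141j - 73, which is nonnegative for all j ≥ 12.
Combining, 4^(j + 1) ≥ 45(j+1)^5 + 28(j+1).
By the principle of mathematical induction, the result holds for all m ≥ 12.
Hence the smallest such n_0 is 12.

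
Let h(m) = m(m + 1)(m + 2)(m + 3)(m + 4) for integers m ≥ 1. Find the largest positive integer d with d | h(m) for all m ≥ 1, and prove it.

d = 120

Computing the first values: h(1) = 120 and h(2) = 720; gcd(120, 720) = 120, so d ≤ 120.
We prove 120 | m(m + 1)(m + 2)(m + 3)(m + 4) for all m ≥ 1 by induction on m.
Base step (m = 1): h(1) = 120 = 120·(1), so 120 | h(1).
For the inductive step, assume it holds for an arbitrary p ≥ 1, i.e. 120 | h(p). Then
h(p+1) − h(p) = (p+1)·(p+2)·(p+3)·(p+4)·(p+5) − p·(p+1)·(p+2)·(p+3)·(p+4) = (p+1)·(p+2)·(p+3)·(p+4)·[(p+5) − p] = 5·(p+1)·(p+2)·(p+3)·(p+4). The product of 4 consecutive integers is divisible by (4)! = 24, so h(p+1) − h(p) is divisible by 5·24 = 120. By the inductive hypothesis 120 | h(p), hence 120 | h(p+1).
By the principle of mathematical induction, the result holds for all m ≥ 1.
Therefore the largest such d is 120.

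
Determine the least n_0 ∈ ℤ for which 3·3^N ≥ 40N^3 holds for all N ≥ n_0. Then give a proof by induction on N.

n_0 = 9

At N = 8: 19683 < 20480, so the inequality fails and n_0 ≥ 9. We prove 3·3^N ≥ 40N^3 for all N ≥ 9.
Base case (N = 9): 3·3^N = 59049 and 40N^3 = 29160, so 59049 ≥ 29160.
Suppose the result is true for N = p, so 3·3^p ≥ 40p^3.
Then 3·3^(p + 1) = 3·(3·3^p) ≥ 3·(40p^3).
Also, for p ≥ 9 we have 3·(40p^3) ≥ 40(p+1)^3, since 3 ≥ (1 + 1/p)^3 for all p ≥ 9.
Combining, 3·3^(p + 1) ≥ 40(p+1)^3.
This completes the induction.
Hence the smallest such n_0 is 9.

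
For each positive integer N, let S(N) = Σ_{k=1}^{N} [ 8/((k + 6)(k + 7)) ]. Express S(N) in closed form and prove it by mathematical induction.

We claim S(N) = 8N/(7(N + 7)) for all N ≥ 1.
For the base case N = 1: S(1) = 1/7, and the closed form gives 1/7. They agree.
Inductive step: suppose the statement holds for some k ≥ 1, so S(k) = 8k/(7(k + 7)).
Then S(k+1) = S(k) + (8/((k + 7)(k + 8))) = (8k/(7(k + 7))) + (8/((k + 7)(k + 8))).
Simplifying, S(k+1) = 8(k + 1)/(7(k + 8)) = 8(k+1)/(7((k+1) + 7)),
which is the closed form with N = k+1.
By the principle of mathematical induction, the result holds for all N ≥ 1.

S(N) = 8N/(7(N + 7))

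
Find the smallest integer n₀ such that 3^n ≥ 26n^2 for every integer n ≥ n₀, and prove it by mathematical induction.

At n = 6: 729 < 936, so the inequality fails and n₀ ≥ 7. We prove 3^n ≥ 26n^2 for all n ≥ 7.
For the base case n = 7: 3^n = 2187 and 26n^2 = 1274, so 2187 ≥ 1274.
Inductive step: suppose the statement holds for some j ≥ 7, so 3^j ≥ 26j^2.
Then 3^(j + 1) = 3·(3^j) ≥ 3·(26j^2).
Also, for j ≥ 7 we have 3·(26j^2) ≥ 26(j+1)^2, since 3 ≥ (1 + 1/j)^2 for all j ≥ 7.
Combining, 3^(j + 1) ≥ 26(j+1)^2.
By the principle of mathematical induction, the result holds for all n ≥ 7.
Hence the smallest such n₀ is 7.

n₀ = 7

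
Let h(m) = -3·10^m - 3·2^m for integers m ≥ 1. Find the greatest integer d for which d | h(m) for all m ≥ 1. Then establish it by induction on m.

Computing the first values: h(1) = -36 and h(2) = -312; gcd(-36, -312) = 12, so d ≤ 12.
We prove 12 | -3·10^m - 3·2^m for all m ≥ 1 by induction on m.
For the base case m = 1: h(1) = -36 = 12·(-3), so 12 | h(1).
Inductive step: suppose the statement holds for some k ≥ 1, i.e. 12 | h(k). Then
h(k+1) − 10·h(k) = (-3·10^(k+1) - 3·2^(k+1)) − 10·(-3·10^k - 3·2^k) = (-3)·2^k·(2 − 10) = (24)·2^k. Since 12 | h(k) by the inductive hypothesis, 12 | 10·h(k); and 12 | 24 since 24 = 12·2. Therefore 12 | h(k+1).
This completes the induction.
Therefore the largest such d is 12.

d = 12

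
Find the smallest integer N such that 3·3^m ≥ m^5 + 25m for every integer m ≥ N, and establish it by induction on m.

At m = 9: 59049 < 59274, so the inequality fails and N ≥ 10. We prove 3·3^m ≥ m^5 + 25m for all m ≥ 10.
Base case (m = 10): 3·3^m = 177147 and m^5 + 25m = 100250, so 177147 ≥ 100250.
For the inductive step, assume it holds for an arbitrary p ≥ 10, so 3·3^p ≥ p^5 + 25p.
Then 3·3^(p + 1) = 3·(3·3^p) ≥ 3·(p^5 + 25p).
Also, for p ≥ 10 we have 3·(p^5 + 25p) ≥ (p+1)^5 + 25(p+1), since 3·(p^5 + 25p) − ((p+1)^5 + 25(p+1)) = 2p^5 - 5p^4 - 10p^3 - 10p^2 + 45p - 26, which is nonnegative for all p ≥ 10.
Combining, 3·3^(p + 1) ≥ (p+1)^5 + 25(p+1).
Hence, by induction on m, the claim holds for every m ≥ 10.
Hence the smallest such N is 10.

N = 10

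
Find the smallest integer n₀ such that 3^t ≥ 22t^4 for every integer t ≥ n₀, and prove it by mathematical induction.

At t = 11: 177147 < 322102, so the inequality fails and n₀ ≥ 12. We prove 3^t ≥ 22t^4 for all t ≥ 12.
When t = 12: 3^t = 531441 and 22t^4 = 456192, so 531441 ≥ 456192.
Inductive step: suppose the statement holds for some k ≥ 12, so 3^k ≥ 22k^4.
Then 3^(k + 1) = 3·(3^k) ≥ 3·(22k^4).
Also, for k ≥ 12 we have 3·(22k^4) ≥ 22(k+1)^4, since 3 ≥ (1 + 1/k)^4 for all k ≥ 12.
Combining, 3^(k + 1) ≥ 22(k+1)^4.
Hence, by induction on t, the claim holds for every t ≥ 12.
Hence the smallest such n₀ is 12.

n₀ = 12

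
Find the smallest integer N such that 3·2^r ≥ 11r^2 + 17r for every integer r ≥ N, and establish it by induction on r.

N = 9

At r = 8: 768 < 840, so the inequality fails and N ≥ 9. We prove 3·2^r ≥ 11r^2 + 17r for all r ≥ 9.
Base step (r = 9): 3·2^r = 1536 and 11r^2 + 17r = 1044, so 1536 ≥ 1044.
Inductive step: assume the claim holds for r = k, so 3·2^k ≥ 11k^2 + 17k.
Then 3·2^(k + 1) = 2·(3·2^k) ≥ 2·(11k^2 + 17k).
Also, for k ≥ 9 we have 2·(11k^2 + 17k) ≥ 11(k+1)^2 + 17(k+1), since 2·(11k^2 + 17k) − (11(k+1)^2 + 17(k+1)) = 11k^2 - 5k - 28, which is nonnegative for all k ≥ 9.
Combining, 3·2^(k + 1) ≥ 11(k+1)^2 + 17(k+1).
This completes the induction.
Hence the smallest such N is 9.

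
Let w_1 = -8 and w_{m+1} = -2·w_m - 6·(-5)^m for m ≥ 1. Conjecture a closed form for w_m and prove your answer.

w_m = -(-2)^m + 2(-5)^m

Computing the first terms: w_1 = -8, w_2 = 46, w_3 = -242. This suggests w_m = -(-2)^m + 2(-5)^m.
When m = 1: the formula gives -8 = -8 = w_1.
Inductive step: suppose the statement holds for some j ≥ 1, so w_j = -(-2)^j + 2(-5)^j.
Then w_{j+1} = -2·w_j - 6·(-5)^j = -2·(-(-2)^j + 2(-5)^j) - 6·(-5)^j = -(-2)^(j + 1) + 2(-5)^(j + 1),
which is the claimed formula at m = j+1.
Hence, by induction on m, the claim holds for every m ≥ 1.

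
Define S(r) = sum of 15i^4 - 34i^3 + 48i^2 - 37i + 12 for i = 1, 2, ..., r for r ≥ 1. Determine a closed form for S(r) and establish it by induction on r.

S(r) = r(3r^4 - r^3 + 4r^2 - 3r + 1)

We claim S(r) = r(3r^4 - r^3 + 4r^2 - 3r + 1) for all r ≥ 1.
When r = 1: S(1) = 4, and the closed form gives 4. They agree.
Inductive step: assume the claim holds for r = i, so S(i) = i(3i^4 - i^3 + 4i^2 - 3i + 1).
Then S(i+1) = S(i) + (15i^4 + 26i^3 + 36i^2 + 17i + 4) = (i(3i^4 - i^3 + 4i^2 - 3i + 1)) + (15i^4 + 26i^3 + 36i^2 + 17i + 4).
Simplifying, S(i+1) = (i + 1)(3i^4 + 11i^3 + 19i^2 + 14i + 4) = (i+1)(3(i+1)^4 - (i+1)^3 + 4(i+1)^2 - 3(i+1) + 1),
which is the closed form with r = i+1.
Hence, by induction on r, the claim holds for every r ≥ 1.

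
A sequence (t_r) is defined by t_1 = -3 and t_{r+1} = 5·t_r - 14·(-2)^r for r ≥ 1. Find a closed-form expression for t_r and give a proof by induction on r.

t_r = -(-2)^(r + 1) + 5^(r - 1)

Computing the first terms: t_1 = -3, t_2 = 13, t_3 = 9. This suggests t_r = -(-2)^(r + 1) + 5^(r - 1).
For the base case r = 1: the formula gives -3 = -3 = t_1.
For the inductive step, assume it holds for an arbitrary p ≥ 1, so t_p = -(-2)^(p + 1) + 5^(p - 1).
Then t_{p+1} = 5·t_p - 14·(-2)^p = 5·(-(-2)^(p + 1) + 5^(p - 1)) - 14·(-2)^p = -(-2)^(p + 2) + 5^p = -(-2)^((p+1) + 1) + 5^((p+1) - 1),
which is the claimed formula at r = p+1.
By induction, the statement is established for all r ≥ 1.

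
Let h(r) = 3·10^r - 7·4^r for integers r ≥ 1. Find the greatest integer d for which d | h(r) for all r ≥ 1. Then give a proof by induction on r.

Computing the first values: h(1) = 2 and h(2) = 188; gcd(2, 188) = 2, so d ≤ 2.
We prove 2 | 3·10^r - 7·4^r for all r ≥ 1 by induction on r.
For the base case r = 1: h(1) = 2 = 2·(1), so 2 | h(1).
Inductive step: assume the claim holds for r = i, i.e. 2 | h(i). Then
h(i+1) − 10·h(i) = (3·10^(i+1) - 7·4^(i+1)) − 10·(3·10^i - 7·4^i) = (-7)·4^i·(4 − 10) = (42)·4^i. Since 2 | h(i) by the inductive hypothesis, 2 | 10·h(i); and 2 | 42 since 42 = 2·21. Therefore 2 | h(i+1).
By induction, the statement is established for all r ≥ 1.
Therefore the largest such d is 2.

d = 2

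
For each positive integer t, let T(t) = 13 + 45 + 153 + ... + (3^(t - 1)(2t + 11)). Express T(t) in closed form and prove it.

We claim T(t) = 3^t(t + 5) - 5 for all t ≥ 1.
For the base case t = 1: T(1) = 13, and the closed form gives 13. They agree.
Inductive step: assume the claim holds for t = k, so T(k) = 3^k(k + 5) - 5.
Then T(k+1) = T(k) + (3^k(2k + 13)) = (3^k(k + 5) - 5) + (3^k(2k + 13)).
Simplifying, T(k+1) = 3·3^k·k + 18·3^k - 5 = 3^(k+1)((k+1) + 5) - 5,
which is the closed form with t = k+1.
By the principle of mathematical induction, the result holds for all t ≥ 1.

T(t) = 3^t(t + 5) - 5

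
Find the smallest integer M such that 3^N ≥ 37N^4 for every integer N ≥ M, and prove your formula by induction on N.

M = 13

At N = 12: 531441 < 767232, so the inequality fails and M ≥ 13. We prove 3^N ≥ 37N^4 for all N ≥ 13.
For the base case N = 13: 3^N = 1594323 and 37N^4 = 1056757, so 1594323 ≥ 1056757.
Inductive step: assume the claim holds for N = k, so 3^k ≥ 37k^4.
Then 3^(k + 1) = 3·(3^k) ≥ 3·(37k^4).
Also, for k ≥ 13 we have 3·(37k^4) ≥ 37(k+1)^4, since 3 ≥ (1 + 1/k)^4 for all k ≥ 13.
Combining, 3^(k + 1) ≥ 37(k+1)^4.
By the principle of mathematical induction, the result holds for all N ≥ 13.
Hence the smallest such M is 13.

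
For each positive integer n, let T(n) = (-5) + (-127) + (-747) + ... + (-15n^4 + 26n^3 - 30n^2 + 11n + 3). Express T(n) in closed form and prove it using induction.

T(n) = -n(3n^4 + n^3 + 2n^2 + 3n - 4)

We claim T(n) = -n(3n^4 + n^3 + 2n^2 + 3n - 4) for all n ≥ 1.
Base step (n = 1): T(1) = -5, and the closed form gives -5. They agree.
Inductive step: suppose the statement holds for some m ≥ 1, so T(m) = m(-3m^4 - m^3 - 2m^2 - 3m + 4).
Then T(m+1) = T(m) + (-15m^4 - 34m^3 - 42m^2 - 31m - 5) = (m(-3m^4 - m^3 - 2m^2 - 3m + 4)) + (-15m^4 - 34m^3 - 42m^2 - 31m - 5).
Simplifying, T(m+1) = -(m + 1)(3m^4 + 13m^3 + 23m^2 + 22m + 5) = -(m+1)(3(m+1)^4 + (m+1)^3 + 2(m+1)^2 + 3(m+1) - 4),
which is the closed form with n = m+1.
This completes the induction.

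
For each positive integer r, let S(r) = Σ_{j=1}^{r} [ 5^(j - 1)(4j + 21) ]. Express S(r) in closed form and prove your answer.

We claim S(r) = 5^r(r + 5) - 5 for all r ≥ 1.
Base case (r = 1): S(1) = 25, and the closed form gives 25. They agree.
For the inductive step, assume it holds for an arbitrary j ≥ 1, so S(j) = 5^j(j + 5) - 5.
Then S(j+1) = S(j) + (5^j(4j + 25)) = (5^j(j + 5) - 5) + (5^j(4j + 25)).
Simplifying, S(j+1) = 5·5^j·j + 30·5^j - 5 = 5^(j+1)((j+1) + 5) - 5,
which is the closed form with r = j+1.
By induction, the statement is established for all r ≥ 1.

S(r) = 5^r(r + 5) - 5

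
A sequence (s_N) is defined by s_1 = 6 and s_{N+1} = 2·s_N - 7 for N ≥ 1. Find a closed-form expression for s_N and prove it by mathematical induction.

Computing the first terms: s_1 = 6, s_2 = 5, s_3 = 3. This suggests s_N = -2^(N - 1) + 7.
For the base case N = 1: the formula gives 6 = 6 = s_1.
Inductive step: assume the claim holds for N = p, so s_p = -2^(p - 1) + 7.
Then s_{p+1} = 2·s_p - 7 = 2·(-2^(p - 1) + 7) - 7 = -2^p + 7 = -2^((p+1) - 1) + 7,
which is the claimed formula at N = p+1.
By the principle of mathematical induction, the result holds for all N ≥ 1.

s_N = -2^(N - 1) + 7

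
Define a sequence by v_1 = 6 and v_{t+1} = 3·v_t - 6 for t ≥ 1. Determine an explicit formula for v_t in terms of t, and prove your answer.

Computing the first terms: v_1 = 6, v_2 = 12, v_3 = 30. This suggests v_t = 3^t + 3.
Base step (t = 1): the formula gives 6 = 6 = v_1.
Inductive step: suppose the statement holds for some p ≥ 1, so v_p = 3^p + 3.
Then v_{p+1} = 3·v_p - 6 = 3·(3^p + 3) - 6 = 3^(p + 1) + 3,
which is the claimed formula at t = p+1.
This completes the induction.

v_t = 3^t + 3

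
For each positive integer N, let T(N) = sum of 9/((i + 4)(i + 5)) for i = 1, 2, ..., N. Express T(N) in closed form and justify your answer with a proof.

We claim T(N) = 9N/(5(N + 5)) for all N ≥ 1.
Base step (N = 1): T(1) = 3/10, and the closed form gives 3/10. They agree.
Inductive step: assume the claim holds for N = i, so T(i) = 9i/(5(i + 5)).
Then T(i+1) = T(i) + (9/((i + 5)(i + 6))) = (9i/(5(i + 5))) + (9/((i + 5)(i + 6))).
Simplifying, T(i+1) = 9(i + 1)/(5(i + 6)) = 9(i+1)/(5((i+1) + 5)),
which is the closed form with N = i+1.
By induction, the statement is established for all N ≥ 1.

T(N) = 9N/(5(N + 5))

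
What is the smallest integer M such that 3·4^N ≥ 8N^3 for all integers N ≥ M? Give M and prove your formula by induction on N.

At N = 3: 192 < 216, so the inequality fails and M ≥ 4. We prove 3·4^N ≥ 8N^3 for all N ≥ 4.
When N = 4: 3·4^N = 768 and 8N^3 = 512, so 768 ≥ 512.
Inductive step: assume the claim holds for N = m, so 3·4^m ≥ 8m^3.
Then 3·4^(m + 1) = 4·(3·4^m) ≥ 4·(8m^3).
Also, for m ≥ 4 we have 4·(8m^3) ≥ 8(m+1)^3, since 4 ≥ (1 + 1/m)^3 for all m ≥ 4.
Combining, 3·4^(m + 1) ≥ 8(m+1)^3.
By induction, the statement is established for all N ≥ 4.
Hence the smallest such M is 4.

M = 4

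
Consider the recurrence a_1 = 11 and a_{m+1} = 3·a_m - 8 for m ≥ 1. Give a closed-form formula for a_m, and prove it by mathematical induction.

a_m = 7·3^(m - 1) + 4

Computing the first terms: a_1 = 11, a_2 = 25, a_3 = 67. This suggests a_m = 7·3^(m - 1) + 4.
When m = 1: the formula gives 11 = 11 = a_1.
Inductive step: suppose the statement holds for some p ≥ 1, so a_p = 7·3^(p - 1) + 4.
Then a_{p+1} = 3·a_p - 8 = 3·(7·3^(p - 1) + 4) - 8 = 7·3^p + 4 = 7·3^((p+1) - 1) + 4,
which is the claimed formula at m = p+1.
By induction, the statement is established for all m ≥ 1.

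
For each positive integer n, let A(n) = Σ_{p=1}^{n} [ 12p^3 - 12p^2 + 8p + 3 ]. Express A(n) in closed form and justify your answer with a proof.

A(n) = n(3n^3 + 2n^2 + n + 5)

We claim A(n) = n(3n^3 + 2n^2 + n + 5) for all n ≥ 1.
Base case (n = 1): A(1) = 11, and the closed form gives 11. They agree.
Inductive step: assume the claim holds for n = p, so A(p) = p(3p^3 + 2p^2 + p + 5).
Then A(p+1) = A(p) + (12p^3 + 24p^2 + 20p + 11) = (p(3p^3 + 2p^2 + p + 5)) + (12p^3 + 24p^2 + 20p + 11).
Simplifying, A(p+1) = (p + 1)(3p^3 + 11p^2 + 14p + 11) = (p+1)(3(p+1)^3 + 2(p+1)^2 + (p+1) + 5),
which is the closed form with n = p+1.
By induction, the statement is established for all n ≥ 1.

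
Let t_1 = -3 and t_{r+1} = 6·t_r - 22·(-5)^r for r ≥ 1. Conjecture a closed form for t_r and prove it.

t_r = 2(-5)^r + 7·6^(r - 1)

Computing the first terms: t_1 = -3, t_2 = 92, t_3 = 2. This suggests t_r = 2(-5)^r + 7·6^(r - 1).
For the base case r = 1: the formula gives -3 = -3 = t_1.
Suppose the result is true for r = p, so t_p = 2(-5)^p + 7·6^(p - 1).
Then t_{p+1} = 6·t_p - 22·(-5)^p = 6·(2(-5)^p + 7·6^(p - 1)) - 22·(-5)^p = 2(-5)^(p + 1) + 7·6^p = 2(-5)^(p+1) + 7·6^((p+1) - 1),
which is the claimed formula at r = p+1.
By the principle of mathematical induction, the result holds for all r ≥ 1.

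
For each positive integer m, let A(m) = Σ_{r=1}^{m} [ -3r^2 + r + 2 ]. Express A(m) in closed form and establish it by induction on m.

We claim A(m) = -m(m - 1)(m + 2) for all m ≥ 1.
When m = 1: A(1) = 0, and the closed form gives 0. They agree.
For the inductive step, assume it holds for an arbitrary r ≥ 1, so A(r) = r(-r^2 - r + 2).
Then A(r+1) = A(r) + (r(-3r - 5)) = (r(-r^2 - r + 2)) + (r(-3r - 5)).
Simplifying, A(r+1) = -r(r + 1)(r + 3) = -(r+1)((r+1) - 1)((r+1) + 2),
which is the closed form with m = r+1.
By the principle of mathematical induction, the result holds for all m ≥ 1.

A(m) = -m(m - 1)(m + 2)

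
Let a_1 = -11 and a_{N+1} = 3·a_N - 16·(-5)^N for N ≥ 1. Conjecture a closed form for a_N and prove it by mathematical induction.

a_N = 2(-5)^N - 3^(N - 1)

Computing the first terms: a_1 = -11, a_2 = 47, a_3 = -259. This suggests a_N = 2(-5)^N - 3^(N - 1).
Base step (N = 1): the formula gives -11 = -11 = a_1.
Suppose the result is true for N = k, so a_k = 2(-5)^k - 3^(k - 1).
Then a_{k+1} = 3·a_k - 16·(-5)^k = 3·(2(-5)^k - 3^(k - 1)) - 16·(-5)^k = 2(-5)^(k + 1) - 3^k = 2(-5)^(k+1) - 3^((k+1) - 1),
which is the claimed formula at N = k+1.
This completes the induction.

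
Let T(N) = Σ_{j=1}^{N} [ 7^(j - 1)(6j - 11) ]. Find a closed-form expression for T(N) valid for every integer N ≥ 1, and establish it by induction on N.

T(N) = 7^N(N - 2) + 2

We claim T(N) = 7^N(N - 2) + 2 for all N ≥ 1.
When N = 1: T(1) = -5, and the closed form gives -5. They agree.
For the inductive step, assume it holds for an arbitrary j ≥ 1, so T(j) = 7^j(j - 2) + 2.
Then T(j+1) = T(j) + (7^j(6j - 5)) = (7^j(j - 2) + 2) + (7^j(6j - 5)).
Simplifying, T(j+1) = 7^(j + 1)j - 7^(j + 1) + 2 = 7^(j+1)((j+1) - 2) + 2,
which is the closed form with N = j+1.
By the principle of mathematical induction, the result holds for all N ≥ 1.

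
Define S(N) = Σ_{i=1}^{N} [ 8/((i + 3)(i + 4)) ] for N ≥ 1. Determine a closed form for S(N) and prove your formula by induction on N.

We claim S(N) = 2N/(N + 4) for all N ≥ 1.
Base step (N = 1): S(1) = 2/5, and the closed form gives 2/5. They agree.
Inductive step: suppose the statement holds for some i ≥ 1, so S(i) = 2i/(i + 4).
Then S(i+1) = S(i) + (8/((i + 4)(i + 5))) = (2i/(i + 4)) + (8/((i + 4)(i + 5))).
Simplifying, S(i+1) = 2(i + 1)/(i + 5) = 2(i+1)/((i+1) + 4),
which is the closed form with N = i+1.
By induction, the statement is established for all N ≥ 1.

S(N) = 2N/(N + 4)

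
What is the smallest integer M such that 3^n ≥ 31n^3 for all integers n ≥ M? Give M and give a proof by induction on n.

At n = 9: 19683 < 22599, so the inequality fails and M ≥ 10. We prove 3^n ≥ 31n^3 for all n ≥ 10.
For the base case n = 10: 3^n = 59049 and 31n^3 = 31000, so 59049 ≥ 31000.
Inductive step: assume the claim holds for n = k, so 3^k ≥ 31k^3.
Then 3^(k + 1) = 3·(3^k) ≥ 3·(31k^3).
Also, for k ≥ 10 we have 3·(31k^3) ≥ 31(k+1)^3, since 3 ≥ (1 + 1/k)^3 for all k ≥ 10.
Combining, 3^(k + 1) ≥ 31(k+1)^3.
By induction, the statement is established for all n ≥ 10.
Hence the smallest such M is 10.

M = 10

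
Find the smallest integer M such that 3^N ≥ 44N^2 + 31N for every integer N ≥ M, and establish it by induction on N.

M = 8

At N = 7: 2187 < 2373, so the inequality fails and M ≥ 8. We prove 3^N ≥ 44N^2 + 31N for all N ≥ 8.
When N = 8: 3^N = 6561 and 44N^2 + 31N = 3064, so 6561 ≥ 3064.
Inductive step: suppose the statement holds for some m ≥ 8, so 3^m ≥ 44m^2 + 31m.
Then 3^(m + 1) = 3·(3^m) ≥ 3·(44m^2 + 31m).
Also, for m ≥ 8 we have 3·(44m^2 + 31m) ≥ 44(m+1)^2 + 31(m+1), since 3·(44m^2 + 31m) − (44(m+1)^2 + 31(m+1)) = 88m^2 - 26m - 75, which is nonnegative for all m ≥ 8.
Combining, 3^(m + 1) ≥ 44(m+1)^2 + 31(m+1).
By induction, the statement is established for all N ≥ 8.
Hence the smallest such M is 8.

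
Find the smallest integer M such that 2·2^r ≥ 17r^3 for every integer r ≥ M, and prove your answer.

M = 15

At r = 14: 32768 < 46648, so the inequality fails and M ≥ 15. We prove 2·2^r ≥ 17r^3 for all r ≥ 15.
For the base case r = 15: 2·2^r = 65536 and 17r^3 = 57375, so 65536 ≥ 57375.
Inductive step: suppose the statement holds for some j ≥ 15, so 2·2^j ≥ 17j^3.
Then 2·2^(j + 1) = 2·(2·2^j) ≥ 2·(17j^3).
Also, for j ≥ 15 we have 2·(17j^3) ≥ 17(j+1)^3, since 2 ≥ (1 + 1/j)^3 for all j ≥ 15.
Combining, 2·2^(j + 1) ≥ 17(j+1)^3.
This completes the induction.
Hence the smallest such M is 15.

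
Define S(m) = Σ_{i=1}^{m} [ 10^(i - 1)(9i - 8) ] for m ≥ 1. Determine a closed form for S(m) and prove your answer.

We claim S(m) = 10^m(m - 1) + 1 for all m ≥ 1.
When m = 1: S(1) = 1, and the closed form gives 1. They agree.
For the inductive step, assume it holds for an arbitrary i ≥ 1, so S(i) = 10^i(i - 1) + 1.
Then S(i+1) = S(i) + (10^i(9i + 1)) = (10^i(i - 1) + 1) + (10^i(9i + 1)).
Simplifying, S(i+1) = 10^(i + 1)i + 1 = 10^(i+1)((i+1) - 1) + 1,
which is the closed form with m = i+1.
By induction, the statement is established for all m ≥ 1.

S(m) = 10^m(m - 1) + 1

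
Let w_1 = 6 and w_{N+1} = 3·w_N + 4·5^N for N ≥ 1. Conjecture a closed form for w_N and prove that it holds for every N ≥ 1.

Computing the first terms: w_1 = 6, w_2 = 38, w_3 = 214. This suggests w_N = -4·3^(N - 1) + 2·5^N.
When N = 1: the formula gives 6 = 6 = w_1.
Inductive step: suppose the statement holds for some j ≥ 1, so w_j = -4·3^(j - 1) + 2·5^j.
Then w_{j+1} = 3·w_j + 4·5^j = 3·(-4·3^(j - 1) + 2·5^j) + 4·5^j = -4·3^j + 2·5^(j + 1) = -4·3^((j+1) - 1) + 2·5^(j+1),
which is the claimed formula at N = j+1.
By the principle of mathematical induction, the result holds for all N ≥ 1.

w_N = -4·3^(N - 1) + 2·5^N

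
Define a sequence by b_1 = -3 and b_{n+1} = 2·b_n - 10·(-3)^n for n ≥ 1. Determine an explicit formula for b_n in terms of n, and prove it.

b_n = 2(-3)^n + 3·2^(n - 1)

Computing the first terms: b_1 = -3, b_2 = 24, b_3 = -42. This suggests b_n = 2(-3)^n + 3·2^(n - 1).
Base case (n = 1): the formula gives -3 = -3 = b_1.
Suppose the result is true for n = m, so b_m = 2(-3)^m + 3·2^(m - 1).
Then b_{m+1} = 2·b_m - 10·(-3)^m = 2·(2(-3)^m + 3·2^(m - 1)) - 10·(-3)^m = 2(-3)^(m + 1) + 3·2^m = 2(-3)^(m+1) + 3·2^((m+1) - 1),
which is the claimed formula at n = m+1.
By induction, the statement is established for all n ≥ 1.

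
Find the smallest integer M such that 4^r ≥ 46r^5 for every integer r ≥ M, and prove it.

At r = 11: 4194304 < 7408346, so the inequality fails and M ≥ 12. We prove 4^r ≥ 46r^5 for all r ≥ 12.
For the base case r = 12: 4^r = 16777216 and 46r^5 = 11446272, so 16777216 ≥ 11446272.
Inductive step: suppose the statement holds for some k ≥ 12, so 4^k ≥ 46k^5.
Then 4^(k + 1) = 4·(4^k) ≥ 4·(46k^5).
Also, for k ≥ 12 we have 4·(46k^5) ≥ 46(k+1)^5, since 4 ≥ (1 + 1/k)^5 for all k ≥ 12.
Combining, 4^(k + 1) ≥ 46(k+1)^5.
Hence, by induction on r, the claim holds for every r ≥ 12.
Hence the smallest such M is 12.

M = 12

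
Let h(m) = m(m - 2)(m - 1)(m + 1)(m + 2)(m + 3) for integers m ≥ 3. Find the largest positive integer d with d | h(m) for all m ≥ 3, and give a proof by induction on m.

d = 720

Computing the first values: h(3) = 720 and h(4) = 5040; gcd(720, 5040) = 720, so d ≤ 720.
We prove 720 | m(m - 2)(m - 1)(m + 1)(m + 2)(m + 3) for all m ≥ 3 by induction on m.
For the base case m = 3: h(3) = 720 = 720·(1), so 720 | h(3).
Inductive step: assume the claim holds for m = k, i.e. 720 | h(k). Then
h(k+1) − h(k) = (k-1)·k·(k+1)·(k+2)·(k+3)·(k+4) − (k-2)·(k-1)·k·(k+1)·(k+2)·(k+3) = (k-1)·k·(k+1)·(k+2)·(k+3)·[(k+4) − (k-2)] = 6·(k-1)·k·(k+1)·(k+2)·(k+3). The product of 5 consecutive integers is divisible by (5)! = 120, so h(k+1) − h(k) is divisible by 6·120 = 720. By the inductive hypothesis 720 | h(k), hence 720 | h(k+1).
By induction, the statement is established for all m ≥ 3.
Therefore the largest such d is 720.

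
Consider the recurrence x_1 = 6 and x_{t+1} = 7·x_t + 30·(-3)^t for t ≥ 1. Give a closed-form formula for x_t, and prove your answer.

Computing the first terms: x_1 = 6, x_2 = -48, x_3 = -66. This suggests x_t = (-3)^(t + 1) - 3·7^(t - 1).
Base case (t = 1): the formula gives 6 = 6 = x_1.
For the inductive step, assume it holds for an arbitrary r ≥ 1, so x_r = (-3)^(r + 1) - 3·7^(r - 1).
Then x_{r+1} = 7·x_r + 30·(-3)^r = 7·((-3)^(r + 1) - 3·7^(r - 1)) + 30·(-3)^r = (-3)^(r + 2) - 3·7^r = (-3)^((r+1) + 1) - 3·7^((r+1) - 1),
which is the claimed formula at t = r+1.
This completes the induction.

x_t = (-3)^(t + 1) - 3·7^(t - 1)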